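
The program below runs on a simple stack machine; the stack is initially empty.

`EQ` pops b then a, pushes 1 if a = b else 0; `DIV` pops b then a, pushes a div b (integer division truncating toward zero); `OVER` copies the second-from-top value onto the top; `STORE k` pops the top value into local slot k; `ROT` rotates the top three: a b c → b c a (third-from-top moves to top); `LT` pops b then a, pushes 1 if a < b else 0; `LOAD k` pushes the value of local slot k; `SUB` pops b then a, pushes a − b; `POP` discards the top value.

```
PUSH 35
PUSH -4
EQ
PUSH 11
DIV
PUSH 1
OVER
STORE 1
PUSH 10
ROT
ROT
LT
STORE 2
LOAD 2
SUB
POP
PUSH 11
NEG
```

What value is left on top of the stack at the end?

PUSH 35 : [35]
PUSH -4 : [35, -4]
EQ      : [0]
PUSH 11 : [0, 11]
DIV     : [0]
PUSH 1  : [0, 1]
OVER    : [0, 1, 0]
STORE 1 : [0, 1]
PUSH 10 : [0, 1, 10]
ROT     : [1, 10, 0]
ROT     : [10, 0, 1]
LT      : [10, 1]
STORE 2 : [10]
LOAD 2  : [10, 1]
SUB     : [9]
POP     : []
PUSH 11 : [11]
NEG     : [-11]

-11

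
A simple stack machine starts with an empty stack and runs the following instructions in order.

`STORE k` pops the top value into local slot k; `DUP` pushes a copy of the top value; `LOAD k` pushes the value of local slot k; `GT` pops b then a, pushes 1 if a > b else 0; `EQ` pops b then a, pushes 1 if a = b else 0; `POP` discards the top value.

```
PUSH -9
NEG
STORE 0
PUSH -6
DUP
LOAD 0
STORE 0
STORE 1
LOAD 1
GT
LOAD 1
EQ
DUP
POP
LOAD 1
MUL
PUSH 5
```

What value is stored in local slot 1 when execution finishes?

-6

PUSH -9 → -9
NEG     → 9
STORE 0 → (empty)
PUSH -6 → -6
DUP     → -6 -6
LOAD 0  → -6 -6 9
STORE 0 → -6 -6
STORE 1 → -6
LOAD 1  → -6 -6
GT      → 0
LOAD 1  → 0 -6
EQ      → 0
DUP     → 0 0
POP     → 0
LOAD 1  → 0 -6
MUL     → 0
PUSH 5  → 0 5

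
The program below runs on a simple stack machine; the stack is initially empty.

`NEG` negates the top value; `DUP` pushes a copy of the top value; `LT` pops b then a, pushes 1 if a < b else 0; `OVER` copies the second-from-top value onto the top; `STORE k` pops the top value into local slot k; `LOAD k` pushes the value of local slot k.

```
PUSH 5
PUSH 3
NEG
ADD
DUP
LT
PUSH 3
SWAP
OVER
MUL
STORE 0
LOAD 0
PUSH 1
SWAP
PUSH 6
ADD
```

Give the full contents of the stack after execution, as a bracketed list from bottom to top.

[3, 1, 6]

PUSH 5   [5]
PUSH 3   [5, 3]
NEG      [5, -3]
ADD      [2]
DUP      [2, 2]
LT       [0]
PUSH 3   [0, 3]
SWAP     [3, 0]
OVER     [3, 0, 3]
MUL      [3, 0]
STORE 0  [3]
LOAD 0   [3, 0]
PUSH 1   [3, 0, 1]
SWAP     [3, 1, 0]
PUSH 6   [3, 1, 0, 6]
ADD      [3, 1, 6]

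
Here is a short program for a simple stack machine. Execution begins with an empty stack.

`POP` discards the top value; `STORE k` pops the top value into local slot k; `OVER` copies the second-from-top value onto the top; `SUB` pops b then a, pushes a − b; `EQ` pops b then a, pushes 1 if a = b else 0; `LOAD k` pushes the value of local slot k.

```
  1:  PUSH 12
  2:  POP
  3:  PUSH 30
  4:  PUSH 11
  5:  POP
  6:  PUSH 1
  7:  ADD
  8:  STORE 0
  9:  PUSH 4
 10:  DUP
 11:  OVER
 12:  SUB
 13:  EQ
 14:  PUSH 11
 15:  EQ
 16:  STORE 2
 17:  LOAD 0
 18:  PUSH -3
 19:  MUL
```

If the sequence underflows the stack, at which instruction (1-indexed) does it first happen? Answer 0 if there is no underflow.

PUSH 12 → [12]
POP     → []
PUSH 30 → [30]
PUSH 11 → [30, 11]
POP     → [30]
PUSH 1  → [30, 1]
ADD     → [31]
STORE 0 → []
PUSH 4  → [4]
DUP     → [4, 4]
OVER    → [4, 4, 4]
SUB     → [4, 0]
EQ      → [0]
PUSH 11 → [0, 11]
EQ      → [0]
STORE 2 → []
LOAD 0  → [31]
PUSH -3 → [31, -3]
MUL     → [-93]

0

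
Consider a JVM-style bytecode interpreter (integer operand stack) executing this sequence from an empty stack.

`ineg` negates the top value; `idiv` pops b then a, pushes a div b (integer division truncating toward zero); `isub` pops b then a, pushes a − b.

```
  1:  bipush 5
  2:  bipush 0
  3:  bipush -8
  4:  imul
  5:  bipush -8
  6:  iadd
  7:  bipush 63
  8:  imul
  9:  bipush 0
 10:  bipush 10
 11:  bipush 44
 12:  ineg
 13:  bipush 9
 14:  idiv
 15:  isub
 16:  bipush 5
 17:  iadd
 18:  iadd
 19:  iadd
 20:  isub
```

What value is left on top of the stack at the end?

490

bipush 5  → [5]
bipush 0  → [5, 0]
bipush -8 → [5, 0, -8]
imul      → [5, 0]
bipush -8 → [5, 0, -8]
iadd      → [5, -8]
bipush 63 → [5, -8, 63]
imul      → [5, -504]
bipush 0  → [5, -504, 0]
bipush 10 → [5, -504, 0, 10]
bipush 44 → [5, -504, 0, 10, 44]
ineg      → [5, -504, 0, 10, -44]
bipush 9  → [5, -504, 0, 10, -44, 9]
idiv      → [5, -504, 0, 10, -4]
isub      → [5, -504, 0, 14]
bipush 5  → [5, -504, 0, 14, 5]
iadd      → [5, -504, 0, 19]
iadd      → [5, -504, 19]
iadd      → [5, -485]
isub      → [490]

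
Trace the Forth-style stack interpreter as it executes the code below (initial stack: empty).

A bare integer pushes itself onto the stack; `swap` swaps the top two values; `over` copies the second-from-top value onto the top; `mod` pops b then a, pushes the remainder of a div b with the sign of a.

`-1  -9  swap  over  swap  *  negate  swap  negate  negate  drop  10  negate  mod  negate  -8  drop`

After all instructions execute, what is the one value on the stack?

-1     -> [-1]
-9     -> [-1, -9]
swap   -> [-9, -1]
over   -> [-9, -1, -9]
swap   -> [-9, -9, -1]
*      -> [-9, 9]
negate -> [-9, -9]
swap   -> [-9, -9]
negate -> [-9, 9]
negate -> [-9, -9]
drop   -> [-9]
10     -> [-9, 10]
negate -> [-9, -10]
mod    -> [-9]
negate -> [9]
-8     -> [9, -8]
drop   -> [9]

9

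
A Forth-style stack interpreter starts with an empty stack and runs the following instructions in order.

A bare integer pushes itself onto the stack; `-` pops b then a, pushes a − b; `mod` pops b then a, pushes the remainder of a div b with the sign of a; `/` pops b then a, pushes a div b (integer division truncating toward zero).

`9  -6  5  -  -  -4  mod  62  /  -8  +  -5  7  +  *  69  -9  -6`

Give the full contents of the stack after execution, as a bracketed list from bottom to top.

[-16, 69, -9, -6]

9    9
-6   9 -6
5    9 -6 5
-    9 -11
-    20
-4   20 -4
mod  0
62   0 62
/    0
-8   0 -8
+    -8
-5   -8 -5
7    -8 -5 7
+    -8 2
*    -16
69   -16 69
-9   -16 69 -9
-6   -16 69 -9 -6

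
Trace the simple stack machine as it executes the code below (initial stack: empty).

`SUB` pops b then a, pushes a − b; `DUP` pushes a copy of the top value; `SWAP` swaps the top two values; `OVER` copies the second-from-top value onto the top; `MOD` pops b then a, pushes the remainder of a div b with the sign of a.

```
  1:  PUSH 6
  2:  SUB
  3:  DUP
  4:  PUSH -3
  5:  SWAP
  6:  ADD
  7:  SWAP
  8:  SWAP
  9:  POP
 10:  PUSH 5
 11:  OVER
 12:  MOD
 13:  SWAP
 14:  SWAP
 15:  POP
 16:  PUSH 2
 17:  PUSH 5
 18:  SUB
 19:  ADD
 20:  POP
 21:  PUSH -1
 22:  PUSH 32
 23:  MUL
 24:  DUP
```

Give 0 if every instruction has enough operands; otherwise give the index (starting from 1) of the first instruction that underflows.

PUSH 6 → [6]
SUB  — needs 2 operands, stack has 1 → underflow

2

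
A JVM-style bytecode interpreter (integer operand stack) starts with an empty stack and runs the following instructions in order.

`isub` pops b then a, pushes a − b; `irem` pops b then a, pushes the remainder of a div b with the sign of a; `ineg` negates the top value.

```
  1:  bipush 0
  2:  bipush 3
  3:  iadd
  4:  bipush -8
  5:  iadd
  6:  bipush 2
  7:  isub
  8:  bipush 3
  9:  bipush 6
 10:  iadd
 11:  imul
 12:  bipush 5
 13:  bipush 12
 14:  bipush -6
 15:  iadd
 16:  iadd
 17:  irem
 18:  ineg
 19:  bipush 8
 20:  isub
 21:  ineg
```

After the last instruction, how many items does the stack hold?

bipush 0   [0]
bipush 3   [0, 3]
iadd       [3]
bipush -8  [3, -8]
iadd       [-5]
bipush 2   [-5, 2]
isub       [-7]
bipush 3   [-7, 3]
bipush 6   [-7, 3, 6]
iadd       [-7, 9]
imul       [-63]
bipush 5   [-63, 5]
bipush 12  [-63, 5, 12]
bipush -6  [-63, 5, 12, -6]
iadd       [-63, 5, 6]
iadd       [-63, 11]
irem       [-8]
ineg       [8]
bipush 8   [8, 8]
isub       [0]
ineg       [0]

1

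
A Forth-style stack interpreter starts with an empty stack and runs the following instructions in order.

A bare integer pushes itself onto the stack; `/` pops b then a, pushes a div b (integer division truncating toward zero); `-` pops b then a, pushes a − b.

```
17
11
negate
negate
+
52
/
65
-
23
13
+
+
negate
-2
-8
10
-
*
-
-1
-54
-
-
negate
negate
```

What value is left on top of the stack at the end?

17     → 17
11     → 17 11
negate → 17 -11
negate → 17 11
+      → 28
52     → 28 52
/      → 0
65     → 0 65
-      → -65
23     → -65 23
13     → -65 23 13
+      → -65 36
+      → -29
negate → 29
-2     → 29 -2
-8     → 29 -2 -8
10     → 29 -2 -8 10
-      → 29 -2 -18
*      → 29 36
-      → -7
-1     → -7 -1
-54    → -7 -1 -54
-      → -7 53
-      → -60
negate → 60
negate → -60

-60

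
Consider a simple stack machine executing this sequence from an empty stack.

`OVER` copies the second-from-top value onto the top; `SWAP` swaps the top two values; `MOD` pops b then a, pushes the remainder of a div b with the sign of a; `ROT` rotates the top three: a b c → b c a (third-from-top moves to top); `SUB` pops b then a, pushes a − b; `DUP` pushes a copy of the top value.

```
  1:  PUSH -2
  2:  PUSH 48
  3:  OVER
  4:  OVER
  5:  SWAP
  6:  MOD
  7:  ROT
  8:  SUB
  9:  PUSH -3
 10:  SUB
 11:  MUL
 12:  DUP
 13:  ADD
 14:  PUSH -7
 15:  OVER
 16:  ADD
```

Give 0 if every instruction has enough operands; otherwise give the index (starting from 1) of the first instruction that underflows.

0

PUSH -2 -> [-2]
PUSH 48 -> [-2, 48]
OVER    -> [-2, 48, -2]
OVER    -> [-2, 48, -2, 48]
SWAP    -> [-2, 48, 48, -2]
MOD     -> [-2, 48, 0]
ROT     -> [48, 0, -2]
SUB     -> [48, 2]
PUSH -3 -> [48, 2, -3]
SUB     -> [48, 5]
MUL     -> [240]
DUP     -> [240, 240]
ADD     -> [480]
PUSH -7 -> [480, -7]
OVER    -> [480, -7, 480]
ADD     -> [480, 473]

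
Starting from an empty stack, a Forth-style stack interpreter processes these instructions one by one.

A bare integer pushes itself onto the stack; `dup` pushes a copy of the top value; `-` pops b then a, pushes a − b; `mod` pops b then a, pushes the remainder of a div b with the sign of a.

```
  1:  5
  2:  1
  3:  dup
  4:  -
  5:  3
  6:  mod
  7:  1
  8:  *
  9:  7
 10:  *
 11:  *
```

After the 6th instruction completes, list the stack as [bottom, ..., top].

[5, 0]

5   -> 5
1   -> 5 1
dup -> 5 1 1
-   -> 5 0
3   -> 5 0 3
mod -> 5 0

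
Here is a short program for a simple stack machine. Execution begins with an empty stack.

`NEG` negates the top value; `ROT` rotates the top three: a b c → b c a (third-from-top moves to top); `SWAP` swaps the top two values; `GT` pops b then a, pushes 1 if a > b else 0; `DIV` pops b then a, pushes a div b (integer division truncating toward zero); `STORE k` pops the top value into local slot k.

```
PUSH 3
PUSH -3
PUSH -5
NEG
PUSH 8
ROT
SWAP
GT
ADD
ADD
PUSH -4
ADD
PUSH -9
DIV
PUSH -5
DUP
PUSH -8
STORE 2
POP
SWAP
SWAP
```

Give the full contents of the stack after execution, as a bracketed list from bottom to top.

PUSH 3   3
PUSH -3  3 -3
PUSH -5  3 -3 -5
NEG      3 -3 5
PUSH 8   3 -3 5 8
ROT      3 5 8 -3
SWAP     3 5 -3 8
GT       3 5 0
ADD      3 5
ADD      8
PUSH -4  8 -4
ADD      4
PUSH -9  4 -9
DIV      0
PUSH -5  0 -5
DUP      0 -5 -5
PUSH -8  0 -5 -5 -8
STORE 2  0 -5 -5
POP      0 -5
SWAP     -5 0
SWAP     0 -5

[0, -5]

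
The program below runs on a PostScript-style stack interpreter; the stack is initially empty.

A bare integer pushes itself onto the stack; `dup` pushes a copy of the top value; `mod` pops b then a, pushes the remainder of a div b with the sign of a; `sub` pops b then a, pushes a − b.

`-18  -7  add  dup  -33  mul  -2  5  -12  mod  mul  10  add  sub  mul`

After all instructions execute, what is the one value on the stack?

-20625

-18  [-18]
-7   [-18, -7]
add  [-25]
dup  [-25, -25]
-33  [-25, -25, -33]
mul  [-25, 825]
-2   [-25, 825, -2]
5    [-25, 825, -2, 5]
-12  [-25, 825, -2, 5, -12]
mod  [-25, 825, -2, 5]
mul  [-25, 825, -10]
10   [-25, 825, -10, 10]
add  [-25, 825, 0]
sub  [-25, 825]
mul  [-20625]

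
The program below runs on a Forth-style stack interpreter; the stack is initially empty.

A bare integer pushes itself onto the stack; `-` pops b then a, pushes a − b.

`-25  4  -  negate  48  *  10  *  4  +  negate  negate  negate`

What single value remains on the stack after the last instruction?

-13924

-25    -> [-25]
4      -> [-25, 4]
-      -> [-29]
negate -> [29]
48     -> [29, 48]
*      -> [1392]
10     -> [1392, 10]
*      -> [13920]
4      -> [13920, 4]
+      -> [13924]
negate -> [-13924]
negate -> [13924]
negate -> [-13924]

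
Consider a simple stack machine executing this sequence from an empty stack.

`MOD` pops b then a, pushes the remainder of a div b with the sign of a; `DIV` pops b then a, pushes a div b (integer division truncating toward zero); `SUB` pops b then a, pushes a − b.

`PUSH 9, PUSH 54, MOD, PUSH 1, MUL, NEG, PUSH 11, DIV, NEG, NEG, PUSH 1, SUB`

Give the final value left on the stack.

-1

PUSH 9  : [9]
PUSH 54 : [9, 54]
MOD     : [9]
PUSH 1  : [9, 1]
MUL     : [9]
NEG     : [-9]
PUSH 11 : [-9, 11]
DIV     : [0]
NEG     : [0]
NEG     : [0]
PUSH 1  : [0, 1]
SUB     : [-1]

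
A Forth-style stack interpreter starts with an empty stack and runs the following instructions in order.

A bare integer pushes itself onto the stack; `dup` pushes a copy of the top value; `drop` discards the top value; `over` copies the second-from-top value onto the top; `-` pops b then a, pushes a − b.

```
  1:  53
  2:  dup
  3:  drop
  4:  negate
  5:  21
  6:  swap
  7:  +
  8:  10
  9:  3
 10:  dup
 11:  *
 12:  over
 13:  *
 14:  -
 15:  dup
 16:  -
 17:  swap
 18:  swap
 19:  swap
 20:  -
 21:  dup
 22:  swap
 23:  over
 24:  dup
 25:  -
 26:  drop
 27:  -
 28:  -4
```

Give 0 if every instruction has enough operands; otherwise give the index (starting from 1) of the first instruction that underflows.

53     : 53
dup    : 53 53
drop   : 53
negate : -53
21     : -53 21
swap   : 21 -53
+      : -32
10     : -32 10
3      : -32 10 3
dup    : -32 10 3 3
*      : -32 10 9
over   : -32 10 9 10
*      : -32 10 90
-      : -32 -80
dup    : -32 -80 -80
-      : -32 0
swap   : 0 -32
swap   : -32 0
swap   : 0 -32
-      : 32
dup    : 32 32
swap   : 32 32
over   : 32 32 32
dup    : 32 32 32 32
-      : 32 32 0
drop   : 32 32
-      : 0
-4     : 0 -4

0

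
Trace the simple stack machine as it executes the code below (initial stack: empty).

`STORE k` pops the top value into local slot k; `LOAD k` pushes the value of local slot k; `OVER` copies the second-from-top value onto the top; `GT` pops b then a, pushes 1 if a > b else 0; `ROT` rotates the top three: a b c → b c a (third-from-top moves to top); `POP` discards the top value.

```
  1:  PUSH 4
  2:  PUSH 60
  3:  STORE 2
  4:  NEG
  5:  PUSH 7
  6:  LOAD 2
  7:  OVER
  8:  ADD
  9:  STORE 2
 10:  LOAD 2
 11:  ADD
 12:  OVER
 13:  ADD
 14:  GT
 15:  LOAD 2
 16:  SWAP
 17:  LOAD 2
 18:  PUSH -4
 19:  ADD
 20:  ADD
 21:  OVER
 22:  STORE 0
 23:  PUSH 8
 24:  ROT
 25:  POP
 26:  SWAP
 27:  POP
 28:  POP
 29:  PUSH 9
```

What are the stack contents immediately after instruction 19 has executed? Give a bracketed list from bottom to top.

PUSH 4  : 4
PUSH 60 : 4 60
STORE 2 : 4
NEG     : -4
PUSH 7  : -4 7
LOAD 2  : -4 7 60
OVER    : -4 7 60 7
ADD     : -4 7 67
STORE 2 : -4 7
LOAD 2  : -4 7 67
ADD     : -4 74
OVER    : -4 74 -4
ADD     : -4 70
GT      : 0
LOAD 2  : 0 67
SWAP    : 67 0
LOAD 2  : 67 0 67
PUSH -4 : 67 0 67 -4
ADD     : 67 0 63

[67, 0, 63]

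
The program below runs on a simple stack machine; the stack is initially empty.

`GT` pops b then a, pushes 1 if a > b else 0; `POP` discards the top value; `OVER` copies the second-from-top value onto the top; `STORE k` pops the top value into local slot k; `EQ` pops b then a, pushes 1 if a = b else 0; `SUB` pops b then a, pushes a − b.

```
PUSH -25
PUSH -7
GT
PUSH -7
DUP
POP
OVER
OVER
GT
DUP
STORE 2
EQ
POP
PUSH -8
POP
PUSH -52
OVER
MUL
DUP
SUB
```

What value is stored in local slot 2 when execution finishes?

PUSH -25  -25
PUSH -7   -25 -7
GT        0
PUSH -7   0 -7
DUP       0 -7 -7
POP       0 -7
OVER      0 -7 0
OVER      0 -7 0 -7
GT        0 -7 1
DUP       0 -7 1 1
STORE 2   0 -7 1
EQ        0 0
POP       0
PUSH -8   0 -8
POP       0
PUSH -52  0 -52
OVER      0 -52 0
MUL       0 0
DUP       0 0 0
SUB       0 0

1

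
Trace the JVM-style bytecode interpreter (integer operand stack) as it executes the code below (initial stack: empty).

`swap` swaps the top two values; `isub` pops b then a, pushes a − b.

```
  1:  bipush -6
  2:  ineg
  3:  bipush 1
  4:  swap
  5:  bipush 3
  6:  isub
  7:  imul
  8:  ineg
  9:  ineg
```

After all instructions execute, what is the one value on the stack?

3

bipush -6 -> [-6]
ineg      -> [6]
bipush 1  -> [6, 1]
swap      -> [1, 6]
bipush 3  -> [1, 6, 3]
isub      -> [1, 3]
imul      -> [3]
ineg      -> [-3]
ineg      -> [3]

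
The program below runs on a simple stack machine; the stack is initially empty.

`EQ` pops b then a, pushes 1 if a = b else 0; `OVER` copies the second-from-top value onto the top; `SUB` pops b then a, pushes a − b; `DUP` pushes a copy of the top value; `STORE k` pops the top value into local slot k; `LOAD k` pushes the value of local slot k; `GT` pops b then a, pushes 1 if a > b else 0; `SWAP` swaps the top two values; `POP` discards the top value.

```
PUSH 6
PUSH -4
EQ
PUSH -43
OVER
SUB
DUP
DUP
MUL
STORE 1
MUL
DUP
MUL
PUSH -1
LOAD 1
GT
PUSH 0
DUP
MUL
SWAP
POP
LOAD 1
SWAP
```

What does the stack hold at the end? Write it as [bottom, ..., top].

[0, 1849, 0]

PUSH 6   -> [6]
PUSH -4  -> [6, -4]
EQ       -> [0]
PUSH -43 -> [0, -43]
OVER     -> [0, -43, 0]
SUB      -> [0, -43]
DUP      -> [0, -43, -43]
DUP      -> [0, -43, -43, -43]
MUL      -> [0, -43, 1849]
STORE 1  -> [0, -43]
MUL      -> [0]
DUP      -> [0, 0]
MUL      -> [0]
PUSH -1  -> [0, -1]
LOAD 1   -> [0, -1, 1849]
GT       -> [0, 0]
PUSH 0   -> [0, 0, 0]
DUP      -> [0, 0, 0, 0]
MUL      -> [0, 0, 0]
SWAP     -> [0, 0, 0]
POP      -> [0, 0]
LOAD 1   -> [0, 0, 1849]
SWAP     -> [0, 1849, 0]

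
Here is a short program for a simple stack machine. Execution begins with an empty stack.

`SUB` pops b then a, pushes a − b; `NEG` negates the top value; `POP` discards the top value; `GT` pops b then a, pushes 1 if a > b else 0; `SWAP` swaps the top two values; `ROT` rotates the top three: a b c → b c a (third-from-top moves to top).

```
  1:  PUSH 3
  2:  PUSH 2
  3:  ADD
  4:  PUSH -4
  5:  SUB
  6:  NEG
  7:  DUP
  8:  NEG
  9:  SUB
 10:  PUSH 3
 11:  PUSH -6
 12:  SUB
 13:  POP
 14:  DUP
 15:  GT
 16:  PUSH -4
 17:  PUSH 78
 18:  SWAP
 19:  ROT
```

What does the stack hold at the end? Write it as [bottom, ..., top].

PUSH 3  : [3]
PUSH 2  : [3, 2]
ADD     : [5]
PUSH -4 : [5, -4]
SUB     : [9]
NEG     : [-9]
DUP     : [-9, -9]
NEG     : [-9, 9]
SUB     : [-18]
PUSH 3  : [-18, 3]
PUSH -6 : [-18, 3, -6]
SUB     : [-18, 9]
POP     : [-18]
DUP     : [-18, -18]
GT      : [0]
PUSH -4 : [0, -4]
PUSH 78 : [0, -4, 78]
SWAP    : [0, 78, -4]
ROT     : [78, -4, 0]

[78, -4, 0]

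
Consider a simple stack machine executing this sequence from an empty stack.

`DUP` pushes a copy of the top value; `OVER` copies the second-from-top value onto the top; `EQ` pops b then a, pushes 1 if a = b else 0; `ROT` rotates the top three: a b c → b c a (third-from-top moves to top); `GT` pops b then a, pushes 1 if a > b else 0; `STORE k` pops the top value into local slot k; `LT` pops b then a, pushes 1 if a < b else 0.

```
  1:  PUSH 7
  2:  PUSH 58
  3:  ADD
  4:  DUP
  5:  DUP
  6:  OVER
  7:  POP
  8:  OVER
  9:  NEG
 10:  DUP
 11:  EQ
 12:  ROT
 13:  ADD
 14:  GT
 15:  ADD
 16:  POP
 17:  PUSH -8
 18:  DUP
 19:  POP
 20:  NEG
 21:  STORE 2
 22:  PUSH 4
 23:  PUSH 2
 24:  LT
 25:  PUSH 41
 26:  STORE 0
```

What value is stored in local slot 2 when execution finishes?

8

PUSH 7  → 7
PUSH 58 → 7 58
ADD     → 65
DUP     → 65 65
DUP     → 65 65 65
OVER    → 65 65 65 65
POP     → 65 65 65
OVER    → 65 65 65 65
NEG     → 65 65 65 -65
DUP     → 65 65 65 -65 -65
EQ      → 65 65 65 1
ROT     → 65 65 1 65
ADD     → 65 65 66
GT      → 65 0
ADD     → 65
POP     → (empty)
PUSH -8 → -8
DUP     → -8 -8
POP     → -8
NEG     → 8
STORE 2 → (empty)
PUSH 4  → 4
PUSH 2  → 4 2
LT      → 0
PUSH 41 → 0 41
STORE 0 → 0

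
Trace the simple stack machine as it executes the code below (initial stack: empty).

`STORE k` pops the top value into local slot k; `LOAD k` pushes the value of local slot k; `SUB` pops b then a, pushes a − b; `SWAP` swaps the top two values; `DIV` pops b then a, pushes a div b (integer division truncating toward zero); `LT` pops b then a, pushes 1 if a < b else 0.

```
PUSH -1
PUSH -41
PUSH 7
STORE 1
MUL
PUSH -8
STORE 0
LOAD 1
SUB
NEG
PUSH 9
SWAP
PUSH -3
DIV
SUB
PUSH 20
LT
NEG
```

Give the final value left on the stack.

-1

PUSH -1  → [-1]
PUSH -41 → [-1, -41]
PUSH 7   → [-1, -41, 7]
STORE 1  → [-1, -41]
MUL      → [41]
PUSH -8  → [41, -8]
STORE 0  → [41]
LOAD 1   → [41, 7]
SUB      → [34]
NEG      → [-34]
PUSH 9   → [-34, 9]
SWAP     → [9, -34]
PUSH -3  → [9, -34, -3]
DIV      → [9, 11]
SUB      → [-2]
PUSH 20  → [-2, 20]
LT       → [1]
NEG      → [-1]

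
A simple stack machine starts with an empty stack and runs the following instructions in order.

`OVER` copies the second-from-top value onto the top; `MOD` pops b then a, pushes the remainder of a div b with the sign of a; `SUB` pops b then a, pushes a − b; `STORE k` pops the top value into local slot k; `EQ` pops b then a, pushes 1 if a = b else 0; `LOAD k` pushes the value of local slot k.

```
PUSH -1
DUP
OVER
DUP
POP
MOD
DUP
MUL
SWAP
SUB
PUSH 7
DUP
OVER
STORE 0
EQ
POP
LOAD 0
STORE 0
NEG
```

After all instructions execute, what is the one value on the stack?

PUSH -1 : -1
DUP     : -1 -1
OVER    : -1 -1 -1
DUP     : -1 -1 -1 -1
POP     : -1 -1 -1
MOD     : -1 0
DUP     : -1 0 0
MUL     : -1 0
SWAP    : 0 -1
SUB     : 1
PUSH 7  : 1 7
DUP     : 1 7 7
OVER    : 1 7 7 7
STORE 0 : 1 7 7
EQ      : 1 1
POP     : 1
LOAD 0  : 1 7
STORE 0 : 1
NEG     : -1

-1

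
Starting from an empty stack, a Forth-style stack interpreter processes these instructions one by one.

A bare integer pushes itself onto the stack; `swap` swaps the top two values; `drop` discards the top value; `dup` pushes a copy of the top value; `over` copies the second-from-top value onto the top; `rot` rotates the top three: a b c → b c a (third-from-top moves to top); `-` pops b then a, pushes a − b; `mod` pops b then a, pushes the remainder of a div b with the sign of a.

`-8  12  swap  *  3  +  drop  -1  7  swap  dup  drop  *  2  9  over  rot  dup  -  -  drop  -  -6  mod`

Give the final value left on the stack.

-8   → -8
12   → -8 12
swap → 12 -8
*    → -96
3    → -96 3
+    → -93
drop → (empty)
-1   → -1
7    → -1 7
swap → 7 -1
dup  → 7 -1 -1
drop → 7 -1
*    → -7
2    → -7 2
9    → -7 2 9
over → -7 2 9 2
rot  → -7 9 2 2
dup  → -7 9 2 2 2
-    → -7 9 2 0
-    → -7 9 2
drop → -7 9
-    → -16
-6   → -16 -6
mod  → -4

-4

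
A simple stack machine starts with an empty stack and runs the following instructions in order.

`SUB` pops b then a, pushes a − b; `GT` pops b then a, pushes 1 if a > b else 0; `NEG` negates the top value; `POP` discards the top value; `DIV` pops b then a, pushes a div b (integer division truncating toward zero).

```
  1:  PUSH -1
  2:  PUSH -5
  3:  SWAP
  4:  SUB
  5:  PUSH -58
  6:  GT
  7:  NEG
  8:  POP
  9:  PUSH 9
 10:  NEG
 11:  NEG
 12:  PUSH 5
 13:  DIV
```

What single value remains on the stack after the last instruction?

PUSH -1  : [-1]
PUSH -5  : [-1, -5]
SWAP     : [-5, -1]
SUB      : [-4]
PUSH -58 : [-4, -58]
GT       : [1]
NEG      : [-1]
POP      : []
PUSH 9   : [9]
NEG      : [-9]
NEG      : [9]
PUSH 5   : [9, 5]
DIV      : [1]

1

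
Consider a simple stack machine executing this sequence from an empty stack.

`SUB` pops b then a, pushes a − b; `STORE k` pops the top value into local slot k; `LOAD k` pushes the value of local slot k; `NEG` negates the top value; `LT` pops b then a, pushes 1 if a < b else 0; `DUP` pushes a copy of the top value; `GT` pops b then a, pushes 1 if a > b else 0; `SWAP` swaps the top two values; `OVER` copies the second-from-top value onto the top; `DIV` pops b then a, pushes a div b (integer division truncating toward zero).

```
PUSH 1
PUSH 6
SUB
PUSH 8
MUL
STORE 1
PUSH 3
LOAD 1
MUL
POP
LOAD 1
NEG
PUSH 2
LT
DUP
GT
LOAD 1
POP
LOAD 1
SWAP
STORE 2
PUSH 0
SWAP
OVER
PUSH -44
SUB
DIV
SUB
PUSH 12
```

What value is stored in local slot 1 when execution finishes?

-40

PUSH 1   -> [1]
PUSH 6   -> [1, 6]
SUB      -> [-5]
PUSH 8   -> [-5, 8]
MUL      -> [-40]
STORE 1  -> []
PUSH 3   -> [3]
LOAD 1   -> [3, -40]
MUL      -> [-120]
POP      -> []
LOAD 1   -> [-40]
NEG      -> [40]
PUSH 2   -> [40, 2]
LT       -> [0]
DUP      -> [0, 0]
GT       -> [0]
LOAD 1   -> [0, -40]
POP      -> [0]
LOAD 1   -> [0, -40]
SWAP     -> [-40, 0]
STORE 2  -> [-40]
PUSH 0   -> [-40, 0]
SWAP     -> [0, -40]
OVER     -> [0, -40, 0]
PUSH -44 -> [0, -40, 0, -44]
SUB      -> [0, -40, 44]
DIV      -> [0, 0]
SUB      -> [0]
PUSH 12  -> [0, 12]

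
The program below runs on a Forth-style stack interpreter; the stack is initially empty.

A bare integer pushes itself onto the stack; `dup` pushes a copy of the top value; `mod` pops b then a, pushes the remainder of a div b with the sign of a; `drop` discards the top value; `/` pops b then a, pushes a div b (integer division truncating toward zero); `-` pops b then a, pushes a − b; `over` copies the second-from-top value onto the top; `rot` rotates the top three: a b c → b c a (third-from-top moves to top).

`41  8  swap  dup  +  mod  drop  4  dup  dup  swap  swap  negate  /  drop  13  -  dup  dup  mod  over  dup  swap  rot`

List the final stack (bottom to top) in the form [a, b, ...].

41     -> [41]
8      -> [41, 8]
swap   -> [8, 41]
dup    -> [8, 41, 41]
+      -> [8, 82]
mod    -> [8]
drop   -> []
4      -> [4]
dup    -> [4, 4]
dup    -> [4, 4, 4]
swap   -> [4, 4, 4]
swap   -> [4, 4, 4]
negate -> [4, 4, -4]
/      -> [4, -1]
drop   -> [4]
13     -> [4, 13]
-      -> [-9]
dup    -> [-9, -9]
dup    -> [-9, -9, -9]
mod    -> [-9, 0]
over   -> [-9, 0, -9]
dup    -> [-9, 0, -9, -9]
swap   -> [-9, 0, -9, -9]
rot    -> [-9, -9, -9, 0]

[-9, -9, -9, 0]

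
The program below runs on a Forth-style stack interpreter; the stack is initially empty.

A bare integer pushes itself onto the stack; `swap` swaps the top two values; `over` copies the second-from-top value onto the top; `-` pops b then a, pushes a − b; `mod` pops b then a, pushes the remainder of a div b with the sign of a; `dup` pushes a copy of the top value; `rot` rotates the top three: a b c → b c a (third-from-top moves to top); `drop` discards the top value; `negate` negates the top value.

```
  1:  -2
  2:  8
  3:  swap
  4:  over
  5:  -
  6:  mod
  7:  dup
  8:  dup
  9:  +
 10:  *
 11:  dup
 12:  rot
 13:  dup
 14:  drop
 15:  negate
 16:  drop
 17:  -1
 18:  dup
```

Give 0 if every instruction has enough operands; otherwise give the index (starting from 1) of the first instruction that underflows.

-2    -2
8     -2 8
swap  8 -2
over  8 -2 8
-     8 -10
mod   8
dup   8 8
dup   8 8 8
+     8 16
*     128
dup   128 128
rot  — needs 3 operands, stack has 2 → underflow

12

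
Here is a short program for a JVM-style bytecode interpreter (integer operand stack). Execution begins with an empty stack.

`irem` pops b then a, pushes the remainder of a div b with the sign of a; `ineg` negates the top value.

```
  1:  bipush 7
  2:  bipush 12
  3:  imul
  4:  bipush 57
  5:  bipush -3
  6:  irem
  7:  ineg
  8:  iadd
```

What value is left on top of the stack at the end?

bipush 7  → 7
bipush 12 → 7 12
imul      → 84
bipush 57 → 84 57
bipush -3 → 84 57 -3
irem      → 84 0
ineg      → 84 0
iadd      → 84

84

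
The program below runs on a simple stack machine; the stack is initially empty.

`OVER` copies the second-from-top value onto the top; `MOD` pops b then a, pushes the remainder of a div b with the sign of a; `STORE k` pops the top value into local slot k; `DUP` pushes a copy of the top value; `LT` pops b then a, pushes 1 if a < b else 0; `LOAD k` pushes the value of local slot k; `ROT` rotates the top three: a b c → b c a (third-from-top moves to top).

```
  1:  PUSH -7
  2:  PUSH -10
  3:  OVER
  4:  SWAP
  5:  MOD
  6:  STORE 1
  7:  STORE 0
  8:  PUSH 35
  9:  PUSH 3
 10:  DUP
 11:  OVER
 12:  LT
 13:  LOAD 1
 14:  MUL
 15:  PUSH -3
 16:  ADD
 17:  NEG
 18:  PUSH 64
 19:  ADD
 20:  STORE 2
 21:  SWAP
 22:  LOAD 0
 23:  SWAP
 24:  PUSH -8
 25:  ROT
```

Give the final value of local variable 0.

-7

PUSH -7  -> -7
PUSH -10 -> -7 -10
OVER     -> -7 -10 -7
SWAP     -> -7 -7 -10
MOD      -> -7 -7
STORE 1  -> -7
STORE 0  -> (empty)
PUSH 35  -> 35
PUSH 3   -> 35 3
DUP      -> 35 3 3
OVER     -> 35 3 3 3
LT       -> 35 3 0
LOAD 1   -> 35 3 0 -7
MUL      -> 35 3 0
PUSH -3  -> 35 3 0 -3
ADD      -> 35 3 -3
NEG      -> 35 3 3
PUSH 64  -> 35 3 3 64
ADD      -> 35 3 67
STORE 2  -> 35 3
SWAP     -> 3 35
LOAD 0   -> 3 35 -7
SWAP     -> 3 -7 35
PUSH -8  -> 3 -7 35 -8
ROT      -> 3 35 -8 -7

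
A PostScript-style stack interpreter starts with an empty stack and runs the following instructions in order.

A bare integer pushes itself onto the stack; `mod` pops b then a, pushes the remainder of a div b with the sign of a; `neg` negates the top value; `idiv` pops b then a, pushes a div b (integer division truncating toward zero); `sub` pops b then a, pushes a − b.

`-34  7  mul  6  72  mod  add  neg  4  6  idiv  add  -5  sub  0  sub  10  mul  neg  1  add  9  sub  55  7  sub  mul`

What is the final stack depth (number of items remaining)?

1

-34  → [-34]
7    → [-34, 7]
mul  → [-238]
6    → [-238, 6]
72   → [-238, 6, 72]
mod  → [-238, 6]
add  → [-232]
neg  → [232]
4    → [232, 4]
6    → [232, 4, 6]
idiv → [232, 0]
add  → [232]
-5   → [232, -5]
sub  → [237]
0    → [237, 0]
sub  → [237]
10   → [237, 10]
mul  → [2370]
neg  → [-2370]
1    → [-2370, 1]
add  → [-2369]
9    → [-2369, 9]
sub  → [-2378]
55   → [-2378, 55]
7    → [-2378, 55, 7]
sub  → [-2378, 48]
mul  → [-114144]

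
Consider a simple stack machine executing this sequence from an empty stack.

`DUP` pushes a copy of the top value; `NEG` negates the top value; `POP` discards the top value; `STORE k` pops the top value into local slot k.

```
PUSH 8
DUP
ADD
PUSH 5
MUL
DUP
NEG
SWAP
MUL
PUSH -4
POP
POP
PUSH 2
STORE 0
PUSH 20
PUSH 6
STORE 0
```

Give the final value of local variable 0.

6

PUSH 8  : 8
DUP     : 8 8
ADD     : 16
PUSH 5  : 16 5
MUL     : 80
DUP     : 80 80
NEG     : 80 -80
SWAP    : -80 80
MUL     : -6400
PUSH -4 : -6400 -4
POP     : -6400
POP     : (empty)
PUSH 2  : 2
STORE 0 : (empty)
PUSH 20 : 20
PUSH 6  : 20 6
STORE 0 : 20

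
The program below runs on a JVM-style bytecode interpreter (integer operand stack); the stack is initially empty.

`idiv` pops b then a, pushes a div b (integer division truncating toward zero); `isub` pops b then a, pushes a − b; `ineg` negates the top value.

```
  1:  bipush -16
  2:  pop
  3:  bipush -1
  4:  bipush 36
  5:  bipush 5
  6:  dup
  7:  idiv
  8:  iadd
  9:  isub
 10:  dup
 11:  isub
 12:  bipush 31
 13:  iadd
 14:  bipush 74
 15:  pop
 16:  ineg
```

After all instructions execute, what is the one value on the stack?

-31

bipush -16 → [-16]
pop        → []
bipush -1  → [-1]
bipush 36  → [-1, 36]
bipush 5   → [-1, 36, 5]
dup        → [-1, 36, 5, 5]
idiv       → [-1, 36, 1]
iadd       → [-1, 37]
isub       → [-38]
dup        → [-38, -38]
isub       → [0]
bipush 31  → [0, 31]
iadd       → [31]
bipush 74  → [31, 74]
pop        → [31]
ineg       → [-31]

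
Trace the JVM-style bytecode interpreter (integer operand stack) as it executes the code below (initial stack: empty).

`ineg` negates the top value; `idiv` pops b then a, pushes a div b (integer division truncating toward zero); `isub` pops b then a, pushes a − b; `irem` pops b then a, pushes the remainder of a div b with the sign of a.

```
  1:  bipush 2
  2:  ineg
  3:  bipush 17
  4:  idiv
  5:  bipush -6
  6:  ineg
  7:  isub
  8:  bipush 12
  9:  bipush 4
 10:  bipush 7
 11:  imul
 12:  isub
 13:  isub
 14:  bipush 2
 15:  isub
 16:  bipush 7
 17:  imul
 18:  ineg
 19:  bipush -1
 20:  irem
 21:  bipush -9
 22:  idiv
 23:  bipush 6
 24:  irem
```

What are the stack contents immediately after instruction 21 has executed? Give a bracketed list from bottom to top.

bipush 2  : [2]
ineg      : [-2]
bipush 17 : [-2, 17]
idiv      : [0]
bipush -6 : [0, -6]
ineg      : [0, 6]
isub      : [-6]
bipush 12 : [-6, 12]
bipush 4  : [-6, 12, 4]
bipush 7  : [-6, 12, 4, 7]
imul      : [-6, 12, 28]
isub      : [-6, -16]
isub      : [10]
bipush 2  : [10, 2]
isub      : [8]
bipush 7  : [8, 7]
imul      : [56]
ineg      : [-56]
bipush -1 : [-56, -1]
irem      : [0]
bipush -9 : [0, -9]

[0, -9]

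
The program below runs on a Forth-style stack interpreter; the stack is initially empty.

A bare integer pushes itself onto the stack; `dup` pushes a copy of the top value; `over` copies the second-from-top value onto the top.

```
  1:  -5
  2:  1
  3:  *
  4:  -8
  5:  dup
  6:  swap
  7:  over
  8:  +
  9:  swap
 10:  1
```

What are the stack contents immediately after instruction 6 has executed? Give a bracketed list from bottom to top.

[-5, -8, -8]

-5   → [-5]
1    → [-5, 1]
*    → [-5]
-8   → [-5, -8]
dup  → [-5, -8, -8]
swap → [-5, -8, -8]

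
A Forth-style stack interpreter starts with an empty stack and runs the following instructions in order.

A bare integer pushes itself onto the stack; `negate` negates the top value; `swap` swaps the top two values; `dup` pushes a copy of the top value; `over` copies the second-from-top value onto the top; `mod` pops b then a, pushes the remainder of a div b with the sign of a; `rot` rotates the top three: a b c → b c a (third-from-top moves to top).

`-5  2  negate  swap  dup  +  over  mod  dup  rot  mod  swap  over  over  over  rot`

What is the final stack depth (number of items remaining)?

-5     : [-5]
2      : [-5, 2]
negate : [-5, -2]
swap   : [-2, -5]
dup    : [-2, -5, -5]
+      : [-2, -10]
over   : [-2, -10, -2]
mod    : [-2, 0]
dup    : [-2, 0, 0]
rot    : [0, 0, -2]
mod    : [0, 0]
swap   : [0, 0]
over   : [0, 0, 0]
over   : [0, 0, 0, 0]
over   : [0, 0, 0, 0, 0]
rot    : [0, 0, 0, 0, 0]

5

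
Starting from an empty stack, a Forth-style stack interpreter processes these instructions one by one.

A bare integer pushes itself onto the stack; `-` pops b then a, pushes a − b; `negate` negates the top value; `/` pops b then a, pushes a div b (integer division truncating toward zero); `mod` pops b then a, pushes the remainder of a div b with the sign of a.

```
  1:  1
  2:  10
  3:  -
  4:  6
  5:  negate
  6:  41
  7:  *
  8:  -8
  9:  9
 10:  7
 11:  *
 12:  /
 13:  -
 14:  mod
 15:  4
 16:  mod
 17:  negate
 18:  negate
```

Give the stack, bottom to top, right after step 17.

[1]

1      -> 1
10     -> 1 10
-      -> -9
6      -> -9 6
negate -> -9 -6
41     -> -9 -6 41
*      -> -9 -246
-8     -> -9 -246 -8
9      -> -9 -246 -8 9
7      -> -9 -246 -8 9 7
*      -> -9 -246 -8 63
/      -> -9 -246 0
-      -> -9 -246
mod    -> -9
4      -> -9 4
mod    -> -1
negate -> 1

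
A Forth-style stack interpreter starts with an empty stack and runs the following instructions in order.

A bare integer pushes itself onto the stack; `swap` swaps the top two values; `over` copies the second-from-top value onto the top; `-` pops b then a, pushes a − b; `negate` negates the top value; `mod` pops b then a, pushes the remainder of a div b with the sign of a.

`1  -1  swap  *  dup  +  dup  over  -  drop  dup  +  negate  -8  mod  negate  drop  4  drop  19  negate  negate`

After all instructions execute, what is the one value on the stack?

1      : [1]
-1     : [1, -1]
swap   : [-1, 1]
*      : [-1]
dup    : [-1, -1]
+      : [-2]
dup    : [-2, -2]
over   : [-2, -2, -2]
-      : [-2, 0]
drop   : [-2]
dup    : [-2, -2]
+      : [-4]
negate : [4]
-8     : [4, -8]
mod    : [4]
negate : [-4]
drop   : []
4      : [4]
drop   : []
19     : [19]
negate : [-19]
negate : [19]

19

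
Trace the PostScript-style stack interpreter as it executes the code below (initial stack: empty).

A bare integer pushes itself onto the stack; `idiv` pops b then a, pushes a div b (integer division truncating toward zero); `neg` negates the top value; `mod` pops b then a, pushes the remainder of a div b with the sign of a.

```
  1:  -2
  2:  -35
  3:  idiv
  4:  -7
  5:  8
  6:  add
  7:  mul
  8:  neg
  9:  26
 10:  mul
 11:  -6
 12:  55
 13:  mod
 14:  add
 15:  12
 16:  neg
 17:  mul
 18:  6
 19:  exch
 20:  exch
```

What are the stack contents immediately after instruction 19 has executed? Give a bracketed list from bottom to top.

-2    -2
-35   -2 -35
idiv  0
-7    0 -7
8     0 -7 8
add   0 1
mul   0
neg   0
26    0 26
mul   0
-6    0 -6
55    0 -6 55
mod   0 -6
add   -6
12    -6 12
neg   -6 -12
mul   72
6     72 6
exch  6 72

[6, 72]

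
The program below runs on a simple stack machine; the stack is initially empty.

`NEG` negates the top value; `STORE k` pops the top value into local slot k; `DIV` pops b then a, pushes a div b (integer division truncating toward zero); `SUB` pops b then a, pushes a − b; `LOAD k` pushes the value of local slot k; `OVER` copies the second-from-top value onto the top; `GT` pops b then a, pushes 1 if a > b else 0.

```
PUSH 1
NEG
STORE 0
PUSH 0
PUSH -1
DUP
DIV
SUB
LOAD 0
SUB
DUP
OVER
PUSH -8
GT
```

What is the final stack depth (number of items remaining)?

3

PUSH 1  → 1
NEG     → -1
STORE 0 → (empty)
PUSH 0  → 0
PUSH -1 → 0 -1
DUP     → 0 -1 -1
DIV     → 0 1
SUB     → -1
LOAD 0  → -1 -1
SUB     → 0
DUP     → 0 0
OVER    → 0 0 0
PUSH -8 → 0 0 0 -8
GT      → 0 0 1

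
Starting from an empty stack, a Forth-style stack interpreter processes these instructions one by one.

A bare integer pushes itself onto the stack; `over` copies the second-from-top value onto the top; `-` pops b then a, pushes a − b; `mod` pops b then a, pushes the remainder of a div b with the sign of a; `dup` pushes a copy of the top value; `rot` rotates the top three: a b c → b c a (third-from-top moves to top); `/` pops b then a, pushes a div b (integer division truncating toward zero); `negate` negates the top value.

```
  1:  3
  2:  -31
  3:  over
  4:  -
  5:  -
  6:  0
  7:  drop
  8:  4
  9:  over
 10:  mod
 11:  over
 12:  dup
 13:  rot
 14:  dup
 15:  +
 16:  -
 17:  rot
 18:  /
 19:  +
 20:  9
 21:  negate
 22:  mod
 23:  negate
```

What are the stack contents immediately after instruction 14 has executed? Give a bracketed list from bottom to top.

[37, 37, 37, 4, 4]

3    → 3
-31  → 3 -31
over → 3 -31 3
-    → 3 -34
-    → 37
0    → 37 0
drop → 37
4    → 37 4
over → 37 4 37
mod  → 37 4
over → 37 4 37
dup  → 37 4 37 37
rot  → 37 37 37 4
dup  → 37 37 37 4 4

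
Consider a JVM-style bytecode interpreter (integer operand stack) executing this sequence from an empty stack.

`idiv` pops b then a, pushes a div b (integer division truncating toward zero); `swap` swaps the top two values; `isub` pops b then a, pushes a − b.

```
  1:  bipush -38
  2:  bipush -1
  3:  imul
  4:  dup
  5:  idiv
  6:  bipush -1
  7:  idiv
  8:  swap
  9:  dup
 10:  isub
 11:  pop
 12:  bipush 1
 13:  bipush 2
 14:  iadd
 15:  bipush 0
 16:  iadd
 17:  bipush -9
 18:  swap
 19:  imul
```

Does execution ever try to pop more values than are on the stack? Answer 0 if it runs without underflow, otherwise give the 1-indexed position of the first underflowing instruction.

bipush -38 : [-38]
bipush -1  : [-38, -1]
imul       : [38]
dup        : [38, 38]
idiv       : [1]
bipush -1  : [1, -1]
idiv       : [-1]
swap  — needs 2 operands, stack has 1 → underflow

8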